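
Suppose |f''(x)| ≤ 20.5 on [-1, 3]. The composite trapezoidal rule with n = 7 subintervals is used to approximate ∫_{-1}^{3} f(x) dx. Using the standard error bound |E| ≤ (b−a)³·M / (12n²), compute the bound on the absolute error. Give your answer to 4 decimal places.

|E| ≤ (4)³·20.5 / (12·7²) = 1312/588 = 2.2313.

2.2313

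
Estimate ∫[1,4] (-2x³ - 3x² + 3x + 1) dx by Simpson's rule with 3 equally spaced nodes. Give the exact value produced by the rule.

-165

h = (4 − 1)/2 = 1.5.
Nodes x₀,…,x₂ = 1, 2.5, 4.
f(x) = -2x³ - 3x² + 3x + 1: f₀=-1, f₁=-41.5, f₂=-163.
(h/3)·[f₀ + 4f₁ + f₂] = 0.5·(-330) = -165.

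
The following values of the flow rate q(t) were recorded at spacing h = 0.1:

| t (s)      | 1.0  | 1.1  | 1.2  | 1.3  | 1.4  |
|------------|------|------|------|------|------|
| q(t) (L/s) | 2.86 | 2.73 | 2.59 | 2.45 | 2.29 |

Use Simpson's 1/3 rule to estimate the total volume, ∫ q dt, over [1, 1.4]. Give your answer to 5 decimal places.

h = 0.1, n = 4.
(h/3)·[y₀ + 4y₁ + 2y₂ + 4y₃ + y₄] = 0.033333·(31.05) = 1.03500.

1.03500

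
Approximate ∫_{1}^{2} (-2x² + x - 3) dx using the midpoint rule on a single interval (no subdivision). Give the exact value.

-6

M = (b−a)·f(1.5) = 1·(-6) = -6.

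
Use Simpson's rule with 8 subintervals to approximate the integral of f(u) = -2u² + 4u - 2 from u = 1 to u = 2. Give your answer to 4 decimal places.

-0.6667

h = (2 − 1)/8 = 0.125.
Nodes u₀,…,u₈ = 1, 1.125, 1.25, 1.375, 1.5, 1.625, 1.75, 1.875, 2.
f(u) = -2u² + 4u - 2: f₀=0, f₁=-0.03125, f₂=-0.125, f₃=-0.28125, f₄=-0.5, f₅=-0.78125, f₆=-1.125, f₇=-1.53125, f₈=-2.
(h/3)·[f₀ + 4f₁ + 2f₂ + 4f₃ + 2f₄ + 4f₅ + 2f₆ + 4f₇ + f₈] = 0.041667·(-16) = -0.6667.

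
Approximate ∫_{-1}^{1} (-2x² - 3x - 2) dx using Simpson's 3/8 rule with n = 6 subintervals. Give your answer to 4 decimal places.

h = (1 − (-1))/6 = 0.333333.
Nodes x₀,…,x₆ = -1, -0.666667, -0.333333, 0, 0.333333, 0.666667, 1.
f(x) = -2x² - 3x - 2: f₀=-1, f₁=-0.888889, f₂=-1.222222, f₃=-2, f₄=-3.222222, f₅=-4.888889, f₆=-7.
(3h/8)·[f₀ + 3f₁ + 3f₂ + 2f₃ + 3f₄ + 3f₅ + f₆] = 0.125·(-42.666667) = -5.3333.

-5.3333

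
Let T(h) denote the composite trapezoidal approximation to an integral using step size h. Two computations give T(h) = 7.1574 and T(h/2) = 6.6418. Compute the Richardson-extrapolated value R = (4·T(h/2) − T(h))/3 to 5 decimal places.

6.46993

R = (4·T(h/2) − T(h)) / 3 = (4·6.6418 − 7.1574)/3 = (19.4098)/3 = 6.46993.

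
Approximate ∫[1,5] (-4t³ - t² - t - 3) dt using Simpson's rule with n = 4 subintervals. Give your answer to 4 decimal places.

-689.3333

h = (5 − 1)/4 = 1.
Nodes t₀,…,t₄ = 1, 2, 3, 4, 5.
f(t) = -4t³ - t² - t - 3: f₀=-9, f₁=-41, f₂=-123, f₃=-279, f₄=-533.
(h/3)·[f₀ + 4f₁ + 2f₂ + 4f₃ + f₄] = 0.333333·(-2068) = -689.3333.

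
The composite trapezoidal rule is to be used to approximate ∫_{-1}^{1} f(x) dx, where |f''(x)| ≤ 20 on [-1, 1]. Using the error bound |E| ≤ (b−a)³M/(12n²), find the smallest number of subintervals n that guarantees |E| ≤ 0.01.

37

Need 160/(12n²) ≤ 0.01.
n² ≥ 160/(12·0.01) = 1333.33 ⇒ n ≥ 36.5148, so the smallest n is 37.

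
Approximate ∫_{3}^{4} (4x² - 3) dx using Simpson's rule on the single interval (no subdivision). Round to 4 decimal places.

S = (b−a)/6 · [f(3) + 4f(3.5) + f(4)] = 0.166667·[33 + 4·46 + 61] = 46.3333.

46.3333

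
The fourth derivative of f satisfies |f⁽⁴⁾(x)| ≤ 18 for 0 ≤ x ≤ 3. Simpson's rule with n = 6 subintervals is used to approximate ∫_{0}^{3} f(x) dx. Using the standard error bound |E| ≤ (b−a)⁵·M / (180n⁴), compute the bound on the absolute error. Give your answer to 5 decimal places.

0.01875

|E| ≤ (3)⁵·18 / (180·6⁴) = 4374/233280 = 0.01875.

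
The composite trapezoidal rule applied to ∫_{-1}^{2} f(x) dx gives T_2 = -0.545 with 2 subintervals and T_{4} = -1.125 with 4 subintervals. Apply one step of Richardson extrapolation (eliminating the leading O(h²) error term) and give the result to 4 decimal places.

R = (4·T_{4} − T_2) / 3 = (4·(-1.125) − (-0.545))/3 = (-3.955)/3 = -1.3183.

-1.3183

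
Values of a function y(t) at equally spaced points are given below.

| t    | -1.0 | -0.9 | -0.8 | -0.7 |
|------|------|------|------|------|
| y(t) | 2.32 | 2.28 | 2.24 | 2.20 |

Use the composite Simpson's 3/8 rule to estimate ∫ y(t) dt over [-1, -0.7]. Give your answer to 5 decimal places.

0.67800

h = 0.1, n = 3.
(3h/8)·[y₀ + 3y₁ + 3y₂ + y₃] = 0.0375·(18.08) = 0.67800.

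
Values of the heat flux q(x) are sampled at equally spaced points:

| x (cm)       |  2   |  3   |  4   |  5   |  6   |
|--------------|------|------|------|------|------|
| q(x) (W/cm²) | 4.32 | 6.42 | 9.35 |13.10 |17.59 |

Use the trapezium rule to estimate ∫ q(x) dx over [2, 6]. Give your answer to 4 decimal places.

39.8250

h = 1, n = 4.
(h/2)·[y₀ + 2y₁ + 2y₂ + 2y₃ + y₄] = 0.5·(79.65) = 39.8250.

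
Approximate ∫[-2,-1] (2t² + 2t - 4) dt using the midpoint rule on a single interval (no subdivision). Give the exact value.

-2.5

M = (b−a)·f(-1.5) = 1·(-2.5) = -2.5.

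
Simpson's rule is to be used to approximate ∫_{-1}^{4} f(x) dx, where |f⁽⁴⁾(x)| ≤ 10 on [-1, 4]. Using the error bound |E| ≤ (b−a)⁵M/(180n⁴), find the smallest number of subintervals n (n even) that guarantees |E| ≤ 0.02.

Need 31250/(180n⁴) ≤ 0.02.
n⁴ ≥ 31250/(180·0.02) = 8680.56 ⇒ n ≥ 9.6524, so the smallest even n is 10. (n must be even for Simpson's rule.)

10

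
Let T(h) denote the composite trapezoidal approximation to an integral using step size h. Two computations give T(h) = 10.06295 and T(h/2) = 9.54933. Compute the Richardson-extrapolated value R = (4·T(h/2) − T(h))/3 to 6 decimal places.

9.378123

R = (4·T(h/2) − T(h)) / 3 = (4·9.54933 − 10.06295)/3 = (28.13437)/3 = 9.378123.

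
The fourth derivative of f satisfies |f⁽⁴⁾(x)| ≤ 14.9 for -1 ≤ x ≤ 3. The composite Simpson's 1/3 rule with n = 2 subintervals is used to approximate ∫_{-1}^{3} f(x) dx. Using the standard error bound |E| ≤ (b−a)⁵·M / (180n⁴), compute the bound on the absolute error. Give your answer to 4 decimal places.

|E| ≤ (4)⁵·14.9 / (180·2⁴) = 15257.6/2880 = 5.2978.

5.2978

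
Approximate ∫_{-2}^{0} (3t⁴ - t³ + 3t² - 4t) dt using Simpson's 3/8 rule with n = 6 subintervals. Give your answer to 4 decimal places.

39.2222

h = (0 − (-2))/6 = 0.333333.
Nodes t₀,…,t₆ = -2, -1.666667, -1.333333, -1, -0.666667, -0.333333, 0.
f(t) = 3t⁴ - t³ + 3t² - 4t: f₀=76, f₁=42.777778, f₂=22.518519, f₃=11, f₄=4.888889, f₅=1.740741, f₆=0.
(3h/8)·[f₀ + 3f₁ + 3f₂ + 2f₃ + 3f₄ + 3f₅ + f₆] = 0.125·(313.777778) = 39.2222.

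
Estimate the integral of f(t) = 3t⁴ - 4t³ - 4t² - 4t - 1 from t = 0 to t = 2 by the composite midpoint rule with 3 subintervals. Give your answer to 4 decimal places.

h = (2 − 0)/3 = 0.666667.
Midpoints m₁,…,m₃ = 0.333333, 1, 1.666667.
f(m₁)=-2.888889, f(m₂)=-10, f(m₃)=-14.148148.
h·[f(m₁) + f(m₂) + f(m₃)] = 0.666667·(-27.037037) = -18.0247.

-18.0247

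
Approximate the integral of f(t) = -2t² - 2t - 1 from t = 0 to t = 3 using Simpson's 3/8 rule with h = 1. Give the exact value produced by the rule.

h = (3 − 0)/3 = 1.
Nodes t₀,…,t₃ = 0, 1, 2, 3.
f(t) = -2t² - 2t - 1: f₀=-1, f₁=-5, f₂=-13, f₃=-25.
(3h/8)·[f₀ + 3f₁ + 3f₂ + f₃] = 0.375·(-80) = -30.

-30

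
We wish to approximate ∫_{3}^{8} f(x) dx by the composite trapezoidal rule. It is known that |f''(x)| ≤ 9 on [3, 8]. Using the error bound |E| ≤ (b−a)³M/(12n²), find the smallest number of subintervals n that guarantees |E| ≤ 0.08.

Need 1125/(12n²) ≤ 0.08.
n² ≥ 1125/(12·0.08) = 1171.88 ⇒ n ≥ 34.2327, so the smallest n is 35.

35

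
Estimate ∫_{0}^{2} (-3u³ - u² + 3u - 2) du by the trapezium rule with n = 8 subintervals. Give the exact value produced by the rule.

h = (2 − 0)/8 = 0.25.
Nodes u₀,…,u₈ = 0, 0.25, 0.5, 0.75, 1, 1.25, 1.5, 1.75, 2.
f(u) = -3u³ - u² + 3u - 2: f₀=-2, f₁=-1.359375, f₂=-1.125, f₃=-1.578125, f₄=-3, f₅=-5.671875, f₆=-9.875, f₇=-15.890625, f₈=-24.
(h/2)·[f₀ + 2f₁ + 2f₂ + 2f₃ + 2f₄ + 2f₅ + 2f₆ + 2f₇ + f₈] = 0.125·(-103) = -12.875.

-12.875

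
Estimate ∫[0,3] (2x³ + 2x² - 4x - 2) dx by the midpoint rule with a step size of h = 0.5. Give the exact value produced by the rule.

33.8125

h = (3 − 0)/6 = 0.5.
Midpoints m₁,…,m₆ = 0.25, 0.75, 1.25, 1.75, 2.25, 2.75.
f(m₁)=-2.84375, f(m₂)=-3.03125, f(m₃)=0.03125, f(m₄)=7.84375, f(m₅)=21.90625, f(m₆)=43.71875.
h·[f(m₁) + f(m₂) + f(m₃) + f(m₄) + f(m₅) + f(m₆)] = 0.5·(67.625) = 33.8125.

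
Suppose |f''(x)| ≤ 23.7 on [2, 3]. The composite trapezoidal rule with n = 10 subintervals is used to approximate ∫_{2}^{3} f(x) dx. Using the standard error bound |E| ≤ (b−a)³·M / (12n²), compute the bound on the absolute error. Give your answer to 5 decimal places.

0.01975

|E| ≤ (1)³·23.7 / (12·10²) = 23.7/1200 = 0.01975.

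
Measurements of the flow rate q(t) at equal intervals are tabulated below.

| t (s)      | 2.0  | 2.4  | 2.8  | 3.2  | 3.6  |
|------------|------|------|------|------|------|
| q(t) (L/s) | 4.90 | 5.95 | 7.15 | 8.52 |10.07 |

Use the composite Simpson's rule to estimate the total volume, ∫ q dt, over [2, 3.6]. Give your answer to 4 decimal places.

11.6200

h = 0.4, n = 4.
(h/3)·[y₀ + 4y₁ + 2y₂ + 4y₃ + y₄] = 0.133333·(87.15) = 11.6200.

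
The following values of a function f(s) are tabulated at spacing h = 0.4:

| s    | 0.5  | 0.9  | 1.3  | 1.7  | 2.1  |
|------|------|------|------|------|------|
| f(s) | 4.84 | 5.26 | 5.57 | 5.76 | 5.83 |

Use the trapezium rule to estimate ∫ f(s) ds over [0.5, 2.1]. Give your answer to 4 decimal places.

8.7700

h = 0.4, n = 4.
(h/2)·[y₀ + 2y₁ + 2y₂ + 2y₃ + y₄] = 0.2·(43.85) = 8.7700.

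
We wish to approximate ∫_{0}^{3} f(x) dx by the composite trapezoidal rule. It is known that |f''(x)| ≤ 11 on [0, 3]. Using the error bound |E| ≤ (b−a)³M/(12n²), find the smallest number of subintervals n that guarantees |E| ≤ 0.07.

Need 297/(12n²) ≤ 0.07.
n² ≥ 297/(12·0.07) = 353.571 ⇒ n ≥ 18.8035, so the smallest n is 19.

19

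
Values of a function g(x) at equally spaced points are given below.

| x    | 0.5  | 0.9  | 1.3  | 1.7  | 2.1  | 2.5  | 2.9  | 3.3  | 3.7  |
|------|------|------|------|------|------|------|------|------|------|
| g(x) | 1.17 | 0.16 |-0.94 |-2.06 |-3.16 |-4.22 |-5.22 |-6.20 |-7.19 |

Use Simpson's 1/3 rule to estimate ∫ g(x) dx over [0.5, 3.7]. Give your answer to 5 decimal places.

h = 0.4, n = 8.
(h/3)·[y₀ + 4y₁ + 2y₂ + 4y₃ + 2y₄ + 4y₅ + 2y₆ + 4y₇ + y₈] = 0.133333·(-73.94) = -9.85867.

-9.85867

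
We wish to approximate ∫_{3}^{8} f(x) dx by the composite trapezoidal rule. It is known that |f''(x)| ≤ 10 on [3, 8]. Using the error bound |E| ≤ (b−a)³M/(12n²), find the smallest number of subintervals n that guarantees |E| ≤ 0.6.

14

Need 1250/(12n²) ≤ 0.6.
n² ≥ 1250/(12·0.6) = 173.611 ⇒ n ≥ 13.1762, so the smallest n is 14.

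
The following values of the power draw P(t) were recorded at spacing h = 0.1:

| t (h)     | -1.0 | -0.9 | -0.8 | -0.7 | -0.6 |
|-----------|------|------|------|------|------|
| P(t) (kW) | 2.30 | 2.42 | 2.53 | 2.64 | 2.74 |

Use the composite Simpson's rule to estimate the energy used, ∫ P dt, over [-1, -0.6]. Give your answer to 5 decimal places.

1.01133

h = 0.1, n = 4.
(h/3)·[y₀ + 4y₁ + 2y₂ + 4y₃ + y₄] = 0.033333·(30.34) = 1.01133.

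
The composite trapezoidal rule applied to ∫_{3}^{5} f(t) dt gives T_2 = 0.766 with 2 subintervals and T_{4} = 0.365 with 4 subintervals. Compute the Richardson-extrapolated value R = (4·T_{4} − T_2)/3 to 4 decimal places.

0.2313

R = (4·T_{4} − T_2) / 3 = (4·0.365 − 0.766)/3 = (0.694)/3 = 0.2313.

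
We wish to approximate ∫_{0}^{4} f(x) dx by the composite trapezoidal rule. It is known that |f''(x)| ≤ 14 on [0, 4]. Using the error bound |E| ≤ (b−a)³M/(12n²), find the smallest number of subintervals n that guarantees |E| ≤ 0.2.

20

Need 896/(12n²) ≤ 0.2.
n² ≥ 896/(12·0.2) = 373.333 ⇒ n ≥ 19.3218, so the smallest n is 20.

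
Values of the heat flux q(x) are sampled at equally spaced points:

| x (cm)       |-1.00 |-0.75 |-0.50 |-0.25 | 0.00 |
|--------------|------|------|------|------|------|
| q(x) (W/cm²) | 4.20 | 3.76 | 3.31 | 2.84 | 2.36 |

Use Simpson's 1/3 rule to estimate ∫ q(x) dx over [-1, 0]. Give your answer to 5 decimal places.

h = 0.25, n = 4.
(h/3)·[y₀ + 4y₁ + 2y₂ + 4y₃ + y₄] = 0.083333·(39.58) = 3.29833.

3.29833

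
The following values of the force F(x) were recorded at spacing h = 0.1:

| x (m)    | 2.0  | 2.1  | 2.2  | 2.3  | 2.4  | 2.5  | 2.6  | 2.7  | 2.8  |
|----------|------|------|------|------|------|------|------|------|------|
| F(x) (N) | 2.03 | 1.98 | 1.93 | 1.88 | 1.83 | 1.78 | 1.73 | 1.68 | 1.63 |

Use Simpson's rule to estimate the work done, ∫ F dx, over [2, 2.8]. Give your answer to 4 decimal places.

h = 0.1, n = 8.
(h/3)·[y₀ + 4y₁ + 2y₂ + 4y₃ + 2y₄ + 4y₅ + 2y₆ + 4y₇ + y₈] = 0.033333·(43.92) = 1.4640.

1.4640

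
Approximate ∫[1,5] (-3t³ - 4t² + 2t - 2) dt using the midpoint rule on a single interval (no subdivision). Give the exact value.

-452

M = (b−a)·f(3) = 4·(-113) = -452.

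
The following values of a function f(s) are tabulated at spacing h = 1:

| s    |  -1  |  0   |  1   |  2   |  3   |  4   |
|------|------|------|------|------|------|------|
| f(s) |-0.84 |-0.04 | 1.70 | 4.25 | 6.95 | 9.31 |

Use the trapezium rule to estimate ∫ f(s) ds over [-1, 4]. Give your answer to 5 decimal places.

17.09500

h = 1, n = 5.
(h/2)·[y₀ + 2y₁ + 2y₂ + 2y₃ + 2y₄ + y₅] = 0.5·(34.19) = 17.09500.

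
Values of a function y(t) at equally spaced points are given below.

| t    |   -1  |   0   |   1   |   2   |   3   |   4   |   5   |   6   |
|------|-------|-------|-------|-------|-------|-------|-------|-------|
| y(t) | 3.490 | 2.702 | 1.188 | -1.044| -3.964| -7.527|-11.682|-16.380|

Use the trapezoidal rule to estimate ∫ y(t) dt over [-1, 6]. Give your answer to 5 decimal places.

-26.77200

h = 1, n = 7.
(h/2)·[y₀ + 2y₁ + 2y₂ + 2y₃ + 2y₄ + 2y₅ + 2y₆ + y₇] = 0.5·(-53.544) = -26.77200.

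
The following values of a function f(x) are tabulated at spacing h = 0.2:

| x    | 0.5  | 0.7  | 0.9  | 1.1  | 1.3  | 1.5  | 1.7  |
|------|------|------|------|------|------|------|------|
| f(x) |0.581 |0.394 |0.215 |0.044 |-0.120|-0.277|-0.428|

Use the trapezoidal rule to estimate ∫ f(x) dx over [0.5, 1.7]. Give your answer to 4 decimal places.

h = 0.2, n = 6.
(h/2)·[y₀ + 2y₁ + 2y₂ + 2y₃ + 2y₄ + 2y₅ + y₆] = 0.1·(0.665) = 0.0665.

0.0665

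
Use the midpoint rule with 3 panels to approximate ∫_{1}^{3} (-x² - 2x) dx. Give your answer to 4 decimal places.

-16.5926

h = (3 − 1)/3 = 0.666667.
Midpoints m₁,…,m₃ = 1.333333, 2, 2.666667.
f(m₁)=-4.444444, f(m₂)=-8, f(m₃)=-12.444444.
h·[f(m₁) + f(m₂) + f(m₃)] = 0.666667·(-24.888889) = -16.5926.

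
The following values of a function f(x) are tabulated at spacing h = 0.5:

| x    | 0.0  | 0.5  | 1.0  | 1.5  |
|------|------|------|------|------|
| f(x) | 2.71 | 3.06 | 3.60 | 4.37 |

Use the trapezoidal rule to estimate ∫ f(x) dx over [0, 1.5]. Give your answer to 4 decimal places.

h = 0.5, n = 3.
(h/2)·[y₀ + 2y₁ + 2y₂ + y₃] = 0.25·(20.40) = 5.1000.

5.1000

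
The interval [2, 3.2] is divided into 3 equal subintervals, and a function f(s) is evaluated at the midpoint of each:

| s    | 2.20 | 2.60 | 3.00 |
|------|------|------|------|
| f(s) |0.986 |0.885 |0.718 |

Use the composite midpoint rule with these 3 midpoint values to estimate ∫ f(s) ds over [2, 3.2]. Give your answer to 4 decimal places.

h = 0.4, n = 3.
h·[y(m₁) + y(m₂) + y(m₃)] = 0.4·(2.589) = 1.0356.

1.0356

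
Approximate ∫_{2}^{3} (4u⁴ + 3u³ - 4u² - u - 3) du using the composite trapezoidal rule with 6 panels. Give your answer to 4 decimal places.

187.5059

h = (3 − 2)/6 = 0.166667.
Nodes u₀,…,u₆ = 2, 2.166667, 2.333333, 2.5, 2.666667, 2.833333, 3.
f(u) = 4u⁴ + 3u³ - 4u² - u - 3: f₀=67, f₁=94.720679, f₂=129.567901, f₃=172.625, f₄=225.049383, f₅=288.072531, f₆=363.
(h/2)·[f₀ + 2f₁ + 2f₂ + 2f₃ + 2f₄ + 2f₅ + f₆] = 0.083333·(2250.070988) = 187.5059.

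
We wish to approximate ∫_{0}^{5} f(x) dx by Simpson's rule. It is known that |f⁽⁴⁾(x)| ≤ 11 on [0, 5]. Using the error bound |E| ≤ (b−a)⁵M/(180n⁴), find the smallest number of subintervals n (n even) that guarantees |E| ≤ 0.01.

Need 34375/(180n⁴) ≤ 0.01.
n⁴ ≥ 34375/(180·0.01) = 19097.2 ⇒ n ≥ 11.7555, so the smallest even n is 12. (n must be even for Simpson's rule.)

12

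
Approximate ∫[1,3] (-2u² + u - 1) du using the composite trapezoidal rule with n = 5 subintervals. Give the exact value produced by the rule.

h = (3 − 1)/5 = 0.4.
Nodes u₀,…,u₅ = 1, 1.4, 1.8, 2.2, 2.6, 3.
f(u) = -2u² + u - 1: f₀=-2, f₁=-3.52, f₂=-5.68, f₃=-8.48, f₄=-11.92, f₅=-16.
(h/2)·[f₀ + 2f₁ + 2f₂ + 2f₃ + 2f₄ + f₅] = 0.2·(-77.2) = -15.44.

-15.44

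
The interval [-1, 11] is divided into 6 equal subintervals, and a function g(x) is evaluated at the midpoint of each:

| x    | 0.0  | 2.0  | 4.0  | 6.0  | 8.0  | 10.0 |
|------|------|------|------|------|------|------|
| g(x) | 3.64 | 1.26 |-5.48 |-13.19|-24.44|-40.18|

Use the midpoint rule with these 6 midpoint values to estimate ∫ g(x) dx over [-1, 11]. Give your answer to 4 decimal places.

-156.7800

h = 2, n = 6.
h·[y(m₁) + y(m₂) + y(m₃) + y(m₄) + y(m₅) + y(m₆)] = 2·(-78.39) = -156.7800.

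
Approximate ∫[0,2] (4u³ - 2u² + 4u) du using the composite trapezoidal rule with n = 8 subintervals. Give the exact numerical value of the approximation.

18.875

h = (2 − 0)/8 = 0.25.
Nodes u₀,…,u₈ = 0, 0.25, 0.5, 0.75, 1, 1.25, 1.5, 1.75, 2.
f(u) = 4u³ - 2u² + 4u: f₀=0, f₁=0.9375, f₂=2, f₃=3.5625, f₄=6, f₅=9.6875, f₆=15, f₇=22.3125, f₈=32.
(h/2)·[f₀ + 2f₁ + 2f₂ + 2f₃ + 2f₄ + 2f₅ + 2f₆ + 2f₇ + f₈] = 0.125·(151) = 18.875.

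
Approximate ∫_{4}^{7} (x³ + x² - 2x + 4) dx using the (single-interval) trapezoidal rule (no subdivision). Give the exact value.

687

T = (b−a)/2 · [f(4) + f(7)] = 1.5·[76 + 382] = 687.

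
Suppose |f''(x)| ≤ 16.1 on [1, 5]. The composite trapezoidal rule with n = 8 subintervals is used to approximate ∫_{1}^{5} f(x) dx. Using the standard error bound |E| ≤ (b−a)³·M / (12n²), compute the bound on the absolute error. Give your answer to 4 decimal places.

|E| ≤ (4)³·16.1 / (12·8²) = 1030.4/768 = 1.3417.

1.3417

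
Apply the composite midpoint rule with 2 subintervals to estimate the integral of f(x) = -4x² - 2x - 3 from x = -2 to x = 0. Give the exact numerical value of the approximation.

-12

h = (0 − (-2))/2 = 1.
Midpoints m₁,…,m₂ = -1.5, -0.5.
f(m₁)=-9, f(m₂)=-3.
h·[f(m₁) + f(m₂)] = 1·(-12) = -12.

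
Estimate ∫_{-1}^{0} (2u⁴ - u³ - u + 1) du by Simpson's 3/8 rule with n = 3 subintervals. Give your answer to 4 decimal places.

h = (0 − (-1))/3 = 0.333333.
Nodes u₀,…,u₃ = -1, -0.666667, -0.333333, 0.
f(u) = 2u⁴ - u³ - u + 1: f₀=5, f₁=2.358025, f₂=1.395062, f₃=1.
(3h/8)·[f₀ + 3f₁ + 3f₂ + f₃] = 0.125·(17.259259) = 2.1574.

2.1574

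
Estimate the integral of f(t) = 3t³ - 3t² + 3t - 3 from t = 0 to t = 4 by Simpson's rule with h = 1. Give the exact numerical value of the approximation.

h = (4 − 0)/4 = 1.
Nodes t₀,…,t₄ = 0, 1, 2, 3, 4.
f(t) = 3t³ - 3t² + 3t - 3: f₀=-3, f₁=0, f₂=15, f₃=60, f₄=153.
(h/3)·[f₀ + 4f₁ + 2f₂ + 4f₃ + f₄] = 0.333333·(420) = 140.

140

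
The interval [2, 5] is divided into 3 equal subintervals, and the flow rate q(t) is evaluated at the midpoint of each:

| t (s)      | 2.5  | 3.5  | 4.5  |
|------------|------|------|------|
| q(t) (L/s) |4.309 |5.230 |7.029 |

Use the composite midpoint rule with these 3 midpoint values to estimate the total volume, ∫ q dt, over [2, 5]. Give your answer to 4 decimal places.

h = 1, n = 3.
h·[y(m₁) + y(m₂) + y(m₃)] = 1·(16.568) = 16.5680.

16.5680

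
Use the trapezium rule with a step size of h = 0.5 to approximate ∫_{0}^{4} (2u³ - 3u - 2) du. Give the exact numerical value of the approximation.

h = (4 − 0)/8 = 0.5.
Nodes u₀,…,u₈ = 0, 0.5, 1, 1.5, 2, 2.5, 3, 3.5, 4.
f(u) = 2u³ - 3u - 2: f₀=-2, f₁=-3.25, f₂=-3, f₃=0.25, f₄=8, f₅=21.75, f₆=43, f₇=73.25, f₈=114.
(h/2)·[f₀ + 2f₁ + 2f₂ + 2f₃ + 2f₄ + 2f₅ + 2f₆ + 2f₇ + f₈] = 0.25·(392) = 98.

98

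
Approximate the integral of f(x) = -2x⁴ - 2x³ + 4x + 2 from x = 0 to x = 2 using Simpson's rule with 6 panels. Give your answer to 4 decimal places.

h = (2 − 0)/6 = 0.333333.
Nodes x₀,…,x₆ = 0, 0.333333, 0.666667, 1, 1.333333, 1.666667, 2.
f(x) = -2x⁴ - 2x³ + 4x + 2: f₀=2, f₁=3.234568, f₂=3.679012, f₃=2, f₄=-3.728395, f₅=-16.024691, f₆=-38.
(h/3)·[f₀ + 4f₁ + 2f₂ + 4f₃ + 2f₄ + 4f₅ + f₆] = 0.111111·(-79.259259) = -8.8066.

-8.8066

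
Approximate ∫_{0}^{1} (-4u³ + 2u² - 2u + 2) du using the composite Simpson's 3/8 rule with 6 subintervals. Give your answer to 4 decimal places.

0.6667

h = (1 − 0)/6 = 0.166667.
Nodes u₀,…,u₆ = 0, 0.166667, 0.333333, 0.5, 0.666667, 0.833333, 1.
f(u) = -4u³ + 2u² - 2u + 2: f₀=2, f₁=1.703704, f₂=1.407407, f₃=1, f₄=0.370370, f₅=-0.592593, f₆=-2.
(3h/8)·[f₀ + 3f₁ + 3f₂ + 2f₃ + 3f₄ + 3f₅ + f₆] = 0.0625·(10.666667) = 0.6667.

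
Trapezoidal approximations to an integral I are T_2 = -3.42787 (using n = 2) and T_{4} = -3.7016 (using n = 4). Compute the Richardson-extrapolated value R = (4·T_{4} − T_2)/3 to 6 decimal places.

R = (4·T_{4} − T_2) / 3 = (4·(-3.7016) − (-3.42787))/3 = (-11.37853)/3 = -3.792843.

-3.792843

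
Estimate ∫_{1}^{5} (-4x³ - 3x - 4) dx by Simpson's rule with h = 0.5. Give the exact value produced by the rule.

h = (5 − 1)/8 = 0.5.
Nodes x₀,…,x₈ = 1, 1.5, 2, 2.5, 3, 3.5, 4, 4.5, 5.
f(x) = -4x³ - 3x - 4: f₀=-11, f₁=-22, f₂=-42, f₃=-74, f₄=-121, f₅=-186, f₆=-272, f₇=-382, f₈=-519.
(h/3)·[f₀ + 4f₁ + 2f₂ + 4f₃ + 2f₄ + 4f₅ + 2f₆ + 4f₇ + f₈] = 0.166667·(-4056) = -676.

-676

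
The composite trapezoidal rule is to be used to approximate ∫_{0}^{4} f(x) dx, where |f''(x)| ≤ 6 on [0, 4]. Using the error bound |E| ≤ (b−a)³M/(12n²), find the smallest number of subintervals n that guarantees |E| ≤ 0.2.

13

Need 384/(12n²) ≤ 0.2.
n² ≥ 384/(12·0.2) = 160 ⇒ n ≥ 12.6491, so the smallest n is 13.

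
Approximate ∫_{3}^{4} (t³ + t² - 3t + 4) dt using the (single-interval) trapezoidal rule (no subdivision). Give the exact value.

T = (b−a)/2 · [f(3) + f(4)] = 0.5·[31 + 72] = 51.5.

51.5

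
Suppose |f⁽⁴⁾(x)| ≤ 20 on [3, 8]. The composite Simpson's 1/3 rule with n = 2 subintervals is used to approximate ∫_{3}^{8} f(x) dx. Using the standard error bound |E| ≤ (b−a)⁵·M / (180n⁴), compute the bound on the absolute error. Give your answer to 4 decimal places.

|E| ≤ (5)⁵·20 / (180·2⁴) = 62500/2880 = 21.7014.

21.7014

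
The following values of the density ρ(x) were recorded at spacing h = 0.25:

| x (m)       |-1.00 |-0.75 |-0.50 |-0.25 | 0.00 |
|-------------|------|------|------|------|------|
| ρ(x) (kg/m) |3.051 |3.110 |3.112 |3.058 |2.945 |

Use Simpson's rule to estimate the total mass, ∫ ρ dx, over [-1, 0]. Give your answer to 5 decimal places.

h = 0.25, n = 4.
(h/3)·[y₀ + 4y₁ + 2y₂ + 4y₃ + y₄] = 0.083333·(36.892) = 3.07433.

3.07433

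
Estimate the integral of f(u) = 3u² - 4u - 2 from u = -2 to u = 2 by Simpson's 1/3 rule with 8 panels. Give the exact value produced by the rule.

h = (2 − (-2))/8 = 0.5.
Nodes u₀,…,u₈ = -2, -1.5, -1, -0.5, 0, 0.5, 1, 1.5, 2.
f(u) = 3u² - 4u - 2: f₀=18, f₁=10.75, f₂=5, f₃=0.75, f₄=-2, f₅=-3.25, f₆=-3, f₇=-1.25, f₈=2.
(h/3)·[f₀ + 4f₁ + 2f₂ + 4f₃ + 2f₄ + 4f₅ + 2f₆ + 4f₇ + f₈] = 0.166667·(48) = 8.

8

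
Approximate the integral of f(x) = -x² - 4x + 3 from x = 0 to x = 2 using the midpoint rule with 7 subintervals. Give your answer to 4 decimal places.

-4.6531

h = (2 − 0)/7 = 0.285714.
Midpoints m₁,…,m₇ = 0.142857, 0.428571, 0.714286, 1, 1.285714, 1.571429, 1.857143.
f(m₁)=2.408163, f(m₂)=1.102041, f(m₃)=-0.367347, f(m₄)=-2, f(m₅)=-3.795918, f(m₆)=-5.755102, f(m₇)=-7.877551.
h·[f(m₁) + f(m₂) + f(m₃) + f(m₄) + f(m₅) + f(m₆) + f(m₇)] = 0.285714·(-16.285714) = -4.6531.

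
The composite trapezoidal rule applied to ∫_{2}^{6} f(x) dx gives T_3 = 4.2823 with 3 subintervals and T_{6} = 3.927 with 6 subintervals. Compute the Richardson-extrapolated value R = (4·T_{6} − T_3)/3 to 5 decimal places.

R = (4·T_{6} − T_3) / 3 = (4·3.927 − 4.2823)/3 = (11.4257)/3 = 3.80857.

3.80857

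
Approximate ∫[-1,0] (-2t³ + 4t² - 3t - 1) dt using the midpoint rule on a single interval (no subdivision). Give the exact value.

M = (b−a)·f(-0.5) = 1·(1.75) = 1.75.

1.75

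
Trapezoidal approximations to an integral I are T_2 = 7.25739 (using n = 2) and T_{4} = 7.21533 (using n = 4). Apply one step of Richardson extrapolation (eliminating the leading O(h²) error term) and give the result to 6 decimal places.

7.201310

R = (4·T_{4} − T_2) / 3 = (4·7.21533 − 7.25739)/3 = (21.60393)/3 = 7.201310.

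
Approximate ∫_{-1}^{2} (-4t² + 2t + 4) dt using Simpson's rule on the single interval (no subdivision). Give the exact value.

S = (b−a)/6 · [f(-1) + 4f(0.5) + f(2)] = 0.5·[(-2) + 4·4 + (-8)] = 3.

3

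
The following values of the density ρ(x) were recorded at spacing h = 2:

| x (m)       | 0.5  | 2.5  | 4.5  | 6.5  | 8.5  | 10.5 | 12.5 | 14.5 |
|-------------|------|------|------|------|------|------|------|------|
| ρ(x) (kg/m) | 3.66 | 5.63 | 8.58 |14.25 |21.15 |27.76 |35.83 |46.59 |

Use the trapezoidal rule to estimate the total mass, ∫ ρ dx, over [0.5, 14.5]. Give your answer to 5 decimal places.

h = 2, n = 7.
(h/2)·[y₀ + 2y₁ + 2y₂ + 2y₃ + 2y₄ + 2y₅ + 2y₆ + y₇] = 1·(276.65) = 276.65000.

276.65000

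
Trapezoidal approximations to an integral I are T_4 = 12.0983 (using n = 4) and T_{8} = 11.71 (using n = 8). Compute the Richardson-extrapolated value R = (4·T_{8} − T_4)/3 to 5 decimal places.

R = (4·T_{8} − T_4) / 3 = (4·11.71 − 12.0983)/3 = (34.7417)/3 = 11.58057.

11.58057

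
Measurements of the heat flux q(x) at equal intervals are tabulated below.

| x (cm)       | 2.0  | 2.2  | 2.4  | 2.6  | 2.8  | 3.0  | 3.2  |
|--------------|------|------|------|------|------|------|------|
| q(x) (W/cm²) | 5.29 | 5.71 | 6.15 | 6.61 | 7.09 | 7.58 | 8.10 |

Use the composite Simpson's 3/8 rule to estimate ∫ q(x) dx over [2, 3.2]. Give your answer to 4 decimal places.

h = 0.2, n = 6.
(3h/8)·[y₀ + 3y₁ + 3y₂ + 2y₃ + 3y₄ + 3y₅ + y₆] = 0.075·(106.20) = 7.9650.

7.9650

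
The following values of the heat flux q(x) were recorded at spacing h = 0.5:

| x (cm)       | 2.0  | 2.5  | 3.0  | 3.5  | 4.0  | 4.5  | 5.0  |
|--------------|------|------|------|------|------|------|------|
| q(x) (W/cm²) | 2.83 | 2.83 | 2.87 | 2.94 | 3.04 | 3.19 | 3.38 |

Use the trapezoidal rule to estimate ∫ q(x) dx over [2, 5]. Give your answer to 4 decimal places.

h = 0.5, n = 6.
(h/2)·[y₀ + 2y₁ + 2y₂ + 2y₃ + 2y₄ + 2y₅ + y₆] = 0.25·(35.95) = 8.9875.

8.9875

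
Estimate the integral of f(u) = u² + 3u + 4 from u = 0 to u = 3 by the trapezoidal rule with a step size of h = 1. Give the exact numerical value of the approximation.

35

h = (3 − 0)/3 = 1.
Nodes u₀,…,u₃ = 0, 1, 2, 3.
f(u) = u² + 3u + 4: f₀=4, f₁=8, f₂=14, f₃=22.
(h/2)·[f₀ + 2f₁ + 2f₂ + f₃] = 0.5·(70) = 35.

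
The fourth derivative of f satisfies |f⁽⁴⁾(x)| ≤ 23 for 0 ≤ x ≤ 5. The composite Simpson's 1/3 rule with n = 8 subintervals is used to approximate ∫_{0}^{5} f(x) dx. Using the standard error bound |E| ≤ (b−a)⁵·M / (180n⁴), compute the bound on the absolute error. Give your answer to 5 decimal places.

0.09749

|E| ≤ (5)⁵·23 / (180·8⁴) = 71875/737280 = 0.09749.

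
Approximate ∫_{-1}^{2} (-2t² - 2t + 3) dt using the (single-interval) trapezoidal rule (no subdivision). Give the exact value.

-9

T = (b−a)/2 · [f(-1) + f(2)] = 1.5·[3 + (-9)] = -9.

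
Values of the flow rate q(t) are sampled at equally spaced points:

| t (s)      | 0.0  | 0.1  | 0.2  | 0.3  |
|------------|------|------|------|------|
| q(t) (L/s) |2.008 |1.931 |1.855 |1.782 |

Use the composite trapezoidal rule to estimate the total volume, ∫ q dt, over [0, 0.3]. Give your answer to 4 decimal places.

0.5681

h = 0.1, n = 3.
(h/2)·[y₀ + 2y₁ + 2y₂ + y₃] = 0.05·(11.362) = 0.5681.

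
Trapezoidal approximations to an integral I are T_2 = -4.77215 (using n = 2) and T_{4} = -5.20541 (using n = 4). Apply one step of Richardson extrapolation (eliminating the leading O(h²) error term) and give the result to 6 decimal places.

R = (4·T_{4} − T_2) / 3 = (4·(-5.20541) − (-4.77215))/3 = (-16.04949)/3 = -5.349830.

-5.349830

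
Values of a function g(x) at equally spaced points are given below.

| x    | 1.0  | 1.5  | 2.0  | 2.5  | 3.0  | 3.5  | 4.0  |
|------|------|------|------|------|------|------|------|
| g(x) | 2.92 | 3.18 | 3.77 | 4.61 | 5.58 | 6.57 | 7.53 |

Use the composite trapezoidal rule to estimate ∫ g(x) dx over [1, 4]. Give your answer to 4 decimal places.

h = 0.5, n = 6.
(h/2)·[y₀ + 2y₁ + 2y₂ + 2y₃ + 2y₄ + 2y₅ + y₆] = 0.25·(57.87) = 14.4675.

14.4675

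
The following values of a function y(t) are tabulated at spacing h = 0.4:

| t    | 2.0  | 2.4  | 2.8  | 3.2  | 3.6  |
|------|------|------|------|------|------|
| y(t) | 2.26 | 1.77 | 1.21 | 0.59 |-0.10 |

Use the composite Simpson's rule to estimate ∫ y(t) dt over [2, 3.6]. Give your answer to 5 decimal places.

1.86933

h = 0.4, n = 4.
(h/3)·[y₀ + 4y₁ + 2y₂ + 4y₃ + y₄] = 0.133333·(14.02) = 1.86933.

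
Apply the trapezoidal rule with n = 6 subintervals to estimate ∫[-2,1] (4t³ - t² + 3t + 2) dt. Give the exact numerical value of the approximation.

-17.375

h = (1 − (-2))/6 = 0.5.
Nodes t₀,…,t₆ = -2, -1.5, -1, -0.5, 0, 0.5, 1.
f(t) = 4t³ - t² + 3t + 2: f₀=-40, f₁=-18.25, f₂=-6, f₃=-0.25, f₄=2, f₅=3.75, f₆=8.
(h/2)·[f₀ + 2f₁ + 2f₂ + 2f₃ + 2f₄ + 2f₅ + f₆] = 0.25·(-69.5) = -17.375.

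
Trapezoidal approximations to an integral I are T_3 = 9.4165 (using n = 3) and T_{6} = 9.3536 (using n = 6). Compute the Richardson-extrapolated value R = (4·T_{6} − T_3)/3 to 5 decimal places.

9.33263

R = (4·T_{6} − T_3) / 3 = (4·9.3536 − 9.4165)/3 = (27.9979)/3 = 9.33263.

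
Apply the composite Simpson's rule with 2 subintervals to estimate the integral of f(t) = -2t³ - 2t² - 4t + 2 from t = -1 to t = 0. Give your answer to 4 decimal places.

3.8333

h = (0 − (-1))/2 = 0.5.
Nodes t₀,…,t₂ = -1, -0.5, 0.
f(t) = -2t³ - 2t² - 4t + 2: f₀=6, f₁=3.75, f₂=2.
(h/3)·[f₀ + 4f₁ + f₂] = 0.166667·(23) = 3.8333.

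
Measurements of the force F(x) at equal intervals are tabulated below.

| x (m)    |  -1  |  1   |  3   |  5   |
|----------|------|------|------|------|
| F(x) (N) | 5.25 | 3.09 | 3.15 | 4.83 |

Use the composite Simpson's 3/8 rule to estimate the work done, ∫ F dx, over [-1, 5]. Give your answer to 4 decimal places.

21.6000

h = 2, n = 3.
(3h/8)·[y₀ + 3y₁ + 3y₂ + y₃] = 0.75·(28.80) = 21.6000.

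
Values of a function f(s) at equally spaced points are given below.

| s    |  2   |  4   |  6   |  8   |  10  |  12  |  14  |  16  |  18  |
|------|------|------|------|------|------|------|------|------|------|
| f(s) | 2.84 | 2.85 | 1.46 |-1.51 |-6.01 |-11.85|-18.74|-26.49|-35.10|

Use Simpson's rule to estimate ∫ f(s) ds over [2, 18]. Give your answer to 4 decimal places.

-151.2267

h = 2, n = 8.
(h/3)·[y₀ + 4y₁ + 2y₂ + 4y₃ + 2y₄ + 4y₅ + 2y₆ + 4y₇ + y₈] = 0.666667·(-226.84) = -151.2267.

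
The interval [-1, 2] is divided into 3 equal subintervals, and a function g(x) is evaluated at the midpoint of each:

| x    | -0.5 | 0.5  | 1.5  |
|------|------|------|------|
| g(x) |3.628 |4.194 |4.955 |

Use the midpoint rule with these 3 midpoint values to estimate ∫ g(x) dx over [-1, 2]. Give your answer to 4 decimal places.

h = 1, n = 3.
h·[y(m₁) + y(m₂) + y(m₃)] = 1·(12.777) = 12.7770.

12.7770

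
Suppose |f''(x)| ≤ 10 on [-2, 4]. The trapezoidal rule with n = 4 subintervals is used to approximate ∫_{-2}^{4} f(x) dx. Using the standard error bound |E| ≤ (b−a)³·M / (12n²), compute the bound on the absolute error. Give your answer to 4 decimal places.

|E| ≤ (6)³·10 / (12·4²) = 2160/192 = 11.2500.

11.2500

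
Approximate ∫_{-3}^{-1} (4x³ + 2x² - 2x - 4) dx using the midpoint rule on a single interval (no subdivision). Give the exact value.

M = (b−a)·f(-2) = 2·(-24) = -48.

-48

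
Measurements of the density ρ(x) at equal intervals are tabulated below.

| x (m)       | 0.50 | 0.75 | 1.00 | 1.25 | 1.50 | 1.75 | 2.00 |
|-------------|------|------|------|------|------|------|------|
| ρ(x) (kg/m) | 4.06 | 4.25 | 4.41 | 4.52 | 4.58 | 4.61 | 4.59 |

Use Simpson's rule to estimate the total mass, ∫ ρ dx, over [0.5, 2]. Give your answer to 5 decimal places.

h = 0.25, n = 6.
(h/3)·[y₀ + 4y₁ + 2y₂ + 4y₃ + 2y₄ + 4y₅ + y₆] = 0.083333·(80.15) = 6.67917.

6.67917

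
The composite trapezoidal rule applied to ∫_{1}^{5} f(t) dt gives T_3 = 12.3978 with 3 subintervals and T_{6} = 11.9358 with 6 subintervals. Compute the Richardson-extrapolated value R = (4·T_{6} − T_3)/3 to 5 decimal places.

11.78180

R = (4·T_{6} − T_3) / 3 = (4·11.9358 − 12.3978)/3 = (35.3454)/3 = 11.78180.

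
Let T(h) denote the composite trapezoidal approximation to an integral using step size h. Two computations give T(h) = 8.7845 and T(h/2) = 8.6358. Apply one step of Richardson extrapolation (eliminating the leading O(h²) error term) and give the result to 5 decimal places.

8.58623

R = (4·T(h/2) − T(h)) / 3 = (4·8.6358 − 8.7845)/3 = (25.7587)/3 = 8.58623.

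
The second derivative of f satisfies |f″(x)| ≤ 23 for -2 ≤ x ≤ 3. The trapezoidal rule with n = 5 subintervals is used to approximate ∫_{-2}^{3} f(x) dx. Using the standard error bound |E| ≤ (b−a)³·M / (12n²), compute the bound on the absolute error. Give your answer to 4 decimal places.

9.5833

|E| ≤ (5)³·23 / (12·5²) = 2875/300 = 9.5833.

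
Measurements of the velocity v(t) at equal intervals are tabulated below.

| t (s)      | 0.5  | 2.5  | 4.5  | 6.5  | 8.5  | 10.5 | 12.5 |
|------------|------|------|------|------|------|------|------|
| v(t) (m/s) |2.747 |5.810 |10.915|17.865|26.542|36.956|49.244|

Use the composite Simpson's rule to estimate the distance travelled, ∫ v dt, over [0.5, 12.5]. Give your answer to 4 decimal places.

h = 2, n = 6.
(h/3)·[y₀ + 4y₁ + 2y₂ + 4y₃ + 2y₄ + 4y₅ + y₆] = 0.666667·(369.429) = 246.2860.

246.2860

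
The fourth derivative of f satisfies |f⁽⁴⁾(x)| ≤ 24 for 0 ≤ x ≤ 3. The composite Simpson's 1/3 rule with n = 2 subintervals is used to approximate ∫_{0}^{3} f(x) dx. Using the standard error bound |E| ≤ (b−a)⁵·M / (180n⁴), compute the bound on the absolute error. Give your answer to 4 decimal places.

2.0250

|E| ≤ (3)⁵·24 / (180·2⁴) = 5832/2880 = 2.0250.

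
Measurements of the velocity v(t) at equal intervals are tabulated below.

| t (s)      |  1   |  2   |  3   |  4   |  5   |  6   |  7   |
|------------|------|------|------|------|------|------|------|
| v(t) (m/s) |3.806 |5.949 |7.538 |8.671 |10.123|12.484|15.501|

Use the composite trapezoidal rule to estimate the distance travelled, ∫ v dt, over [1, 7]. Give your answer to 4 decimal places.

54.4185

h = 1, n = 6.
(h/2)·[y₀ + 2y₁ + 2y₂ + 2y₃ + 2y₄ + 2y₅ + y₆] = 0.5·(108.837) = 54.4185.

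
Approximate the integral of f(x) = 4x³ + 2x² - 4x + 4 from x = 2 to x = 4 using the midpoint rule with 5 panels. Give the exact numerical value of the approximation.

260.32

h = (4 − 2)/5 = 0.4.
Midpoints m₁,…,m₅ = 2.2, 2.6, 3, 3.4, 3.8.
f(m₁)=47.472, f(m₂)=77.424, f(m₃)=118, f(m₄)=170.736, f(m₅)=237.168.
h·[f(m₁) + f(m₂) + f(m₃) + f(m₄) + f(m₅)] = 0.4·(650.8) = 260.32.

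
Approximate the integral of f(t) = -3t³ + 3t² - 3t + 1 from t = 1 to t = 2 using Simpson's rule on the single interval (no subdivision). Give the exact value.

S = (b−a)/6 · [f(1) + 4f(1.5) + f(2)] = 0.166667·[(-2) + 4·(-6.875) + (-17)] = -7.75.

-7.75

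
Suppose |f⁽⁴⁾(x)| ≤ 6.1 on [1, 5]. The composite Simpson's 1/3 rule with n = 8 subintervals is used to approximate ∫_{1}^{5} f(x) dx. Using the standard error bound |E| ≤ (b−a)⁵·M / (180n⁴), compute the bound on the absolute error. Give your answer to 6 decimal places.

0.008472

|E| ≤ (4)⁵·6.1 / (180·8⁴) = 6246.4/737280 = 0.008472.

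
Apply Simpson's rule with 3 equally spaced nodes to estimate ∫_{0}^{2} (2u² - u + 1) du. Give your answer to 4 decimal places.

5.3333

h = (2 − 0)/2 = 1.
Nodes u₀,…,u₂ = 0, 1, 2.
f(u) = 2u² - u + 1: f₀=1, f₁=2, f₂=7.
(h/3)·[f₀ + 4f₁ + f₂] = 0.333333·(16) = 5.3333.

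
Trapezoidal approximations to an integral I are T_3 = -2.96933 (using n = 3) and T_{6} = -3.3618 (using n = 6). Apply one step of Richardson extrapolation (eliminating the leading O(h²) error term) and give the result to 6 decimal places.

R = (4·T_{6} − T_3) / 3 = (4·(-3.3618) − (-2.96933))/3 = (-10.47787)/3 = -3.492623.

-3.492623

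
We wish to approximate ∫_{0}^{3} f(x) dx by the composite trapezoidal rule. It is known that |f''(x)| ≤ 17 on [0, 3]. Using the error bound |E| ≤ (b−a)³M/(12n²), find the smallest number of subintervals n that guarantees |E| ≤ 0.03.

36

Need 459/(12n²) ≤ 0.03.
n² ≥ 459/(12·0.03) = 1275 ⇒ n ≥ 35.7071, so the smallest n is 36.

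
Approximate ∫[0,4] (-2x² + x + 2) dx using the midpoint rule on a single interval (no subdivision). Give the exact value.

-16

M = (b−a)·f(2) = 4·(-4) = -16.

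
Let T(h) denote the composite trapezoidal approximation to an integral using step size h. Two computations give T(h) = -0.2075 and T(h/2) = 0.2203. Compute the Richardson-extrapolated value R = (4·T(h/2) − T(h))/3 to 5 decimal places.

0.36290

R = (4·T(h/2) − T(h)) / 3 = (4·0.2203 − (-0.2075))/3 = (1.0887)/3 = 0.36290.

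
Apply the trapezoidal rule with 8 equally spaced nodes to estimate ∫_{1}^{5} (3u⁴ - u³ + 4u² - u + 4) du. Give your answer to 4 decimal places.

h = (5 − 1)/7 = 0.571429.
Nodes u₀,…,u₇ = 1, 1.571429, 2.142857, 2.714286, 3.285714, 3.857143, 4.428571, 5.
f(u) = 3u⁴ - u³ + 4u² - u + 4: f₀=9, f₁=26.719284, f₂=73.639733, f₃=173.591420, f₄=358.081216, f₅=666.292795, f₆=1145.086631, f₇=1849.
(h/2)·[f₀ + 2f₁ + 2f₂ + 2f₃ + 2f₄ + 2f₅ + 2f₆ + f₇] = 0.285714·(6744.822157) = 1927.0920.

1927.0920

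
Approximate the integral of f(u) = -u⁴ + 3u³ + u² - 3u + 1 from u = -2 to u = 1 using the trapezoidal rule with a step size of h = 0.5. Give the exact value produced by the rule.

h = (1 − (-2))/6 = 0.5.
Nodes u₀,…,u₆ = -2, -1.5, -1, -0.5, 0, 0.5, 1.
f(u) = -u⁴ + 3u³ + u² - 3u + 1: f₀=-29, f₁=-7.4375, f₂=1, f₃=2.3125, f₄=1, f₅=0.0625, f₆=1.
(h/2)·[f₀ + 2f₁ + 2f₂ + 2f₃ + 2f₄ + 2f₅ + f₆] = 0.25·(-34.125) = -8.53125.

-8.53125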